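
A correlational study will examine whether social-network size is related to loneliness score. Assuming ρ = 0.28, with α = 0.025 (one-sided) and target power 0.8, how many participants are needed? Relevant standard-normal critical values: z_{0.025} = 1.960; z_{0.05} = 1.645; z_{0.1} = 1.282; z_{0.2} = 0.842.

Fisher's z: C = ½·ln((1+r)/(1−r)) = ½·ln(1.7778) = 0.2877.
n = ((z_{α} + z_β)/C)² + 3.
(1.960 + 0.842) / 0.2877 = 2.802 / 0.2877 = 9.739.
n = 9.739² + 3 = 94.85 + 3 = 97.9.
Round up.

n = 98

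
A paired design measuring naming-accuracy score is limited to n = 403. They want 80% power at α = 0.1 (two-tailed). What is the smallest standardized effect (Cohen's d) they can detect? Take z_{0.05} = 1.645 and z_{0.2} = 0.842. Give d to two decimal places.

For a single sample (or paired design) of n = 403: d_min = (z_{α/2} + z_β)/√n.
z-sum = 1.645 + 0.842 = 2.487.
d_min = 2.487 / √403 = 2.487 / 20.075 = 0.124.

d_min ≈ 0.12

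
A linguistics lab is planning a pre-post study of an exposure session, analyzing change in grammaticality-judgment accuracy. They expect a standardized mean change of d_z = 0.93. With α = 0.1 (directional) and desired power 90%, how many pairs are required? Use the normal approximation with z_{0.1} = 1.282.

n = 8 pairs

For a paired (one-sample on differences) test: n = ((z_{α} + z_β) / d)².
z_{α} + z_β = 1.282 + 1.282 = 2.564.
n = (2.564 / 0.93)² = 2.757² = 7.60.
Round up.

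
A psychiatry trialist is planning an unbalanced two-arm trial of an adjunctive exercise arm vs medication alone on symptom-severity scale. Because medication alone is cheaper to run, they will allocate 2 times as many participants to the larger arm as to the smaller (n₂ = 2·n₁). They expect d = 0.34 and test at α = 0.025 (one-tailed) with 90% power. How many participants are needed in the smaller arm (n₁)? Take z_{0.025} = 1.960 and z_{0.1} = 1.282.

n₁ = 137

With allocation ratio k = n₂/n₁ = 2, Var(x̄₁−x̄₂) = σ²(1/n₁ + 1/(k·n₁)) = σ²·(k+1)/(k·n₁).
So n₁ = (1 + 1/k)·((z_{α} + z_β)/d)² = 1.500 × (3.242/0.34)².
n₁ = 1.500 × 90.92 = 136.4.
Round up: n₁ = 137, giving n₂ = 2 × 137 = 274.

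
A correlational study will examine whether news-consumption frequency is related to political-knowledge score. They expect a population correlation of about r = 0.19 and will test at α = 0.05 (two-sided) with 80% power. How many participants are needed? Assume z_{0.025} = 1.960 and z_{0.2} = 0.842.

Fisher's z: C = ½·ln((1+r)/(1−r)) = ½·ln(1.4691) = 0.1923.
n = ((z_{α/2} + z_β)/C)² + 3.
(1.960 + 0.842) / 0.1923 = 2.802 / 0.1923 = 14.571.
n = 14.571² + 3 = 212.31 + 3 = 215.3.
Round up.

n = 216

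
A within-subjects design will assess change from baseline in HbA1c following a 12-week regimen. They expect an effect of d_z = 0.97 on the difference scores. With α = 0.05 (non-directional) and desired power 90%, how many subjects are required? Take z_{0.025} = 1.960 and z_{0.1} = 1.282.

For a paired (one-sample on differences) test: n = ((z_{α/2} + z_β) / d)².
z_{α/2} + z_β = 1.960 + 1.282 = 3.242.
n = (3.242 / 0.97)² = 3.342² = 11.17.
Round up.

n = 12 pairs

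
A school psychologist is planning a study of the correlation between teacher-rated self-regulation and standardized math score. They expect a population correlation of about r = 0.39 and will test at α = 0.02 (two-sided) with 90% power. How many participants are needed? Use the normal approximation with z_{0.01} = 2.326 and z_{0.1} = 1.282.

n = 80

Fisher's z: C = ½·ln((1+r)/(1−r)) = ½·ln(2.2787) = 0.4118.
n = ((z_{α/2} + z_β)/C)² + 3.
(2.326 + 1.282) / 0.4118 = 3.608 / 0.4118 = 8.762.
n = 8.762² + 3 = 76.76 + 3 = 79.8.
Round up.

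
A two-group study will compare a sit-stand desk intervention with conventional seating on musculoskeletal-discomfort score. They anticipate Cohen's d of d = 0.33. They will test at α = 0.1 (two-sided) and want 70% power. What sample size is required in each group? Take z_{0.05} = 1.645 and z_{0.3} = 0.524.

n = 87 per group

For two independent groups with equal n: n = 2·((z_{α/2} + z_β) / d)².
z_{α/2} + z_β = 1.645 + 0.524 = 2.169.
n = 2 × (2.169 / 0.33)² = 2 × 6.573² = 2 × 43.20 = 86.4.
Round up to the next whole participant.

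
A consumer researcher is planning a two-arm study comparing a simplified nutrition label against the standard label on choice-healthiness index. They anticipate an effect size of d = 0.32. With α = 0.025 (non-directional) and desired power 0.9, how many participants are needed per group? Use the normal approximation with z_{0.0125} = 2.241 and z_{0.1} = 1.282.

For two independent groups with equal n: n = 2·((z_{α/2} + z_β) / d)².
z_{α/2} + z_β = 2.241 + 1.282 = 3.523.
n = 2 × (3.523 / 0.32)² = 2 × 11.009² = 2 × 121.21 = 242.4.
Round up to the next whole participant.

n = 243 per group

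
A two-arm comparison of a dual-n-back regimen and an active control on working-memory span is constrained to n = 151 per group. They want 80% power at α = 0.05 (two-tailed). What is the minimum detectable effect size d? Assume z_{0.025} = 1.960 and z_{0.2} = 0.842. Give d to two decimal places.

For two independent groups of n = 151 each: d_min = (z_{α/2} + z_β)·√(2/n).
z-sum = 1.960 + 0.842 = 2.802.
d_min = 2.802 × √(2/151) = 2.802 × 0.1151 = 0.322.

d_min ≈ 0.32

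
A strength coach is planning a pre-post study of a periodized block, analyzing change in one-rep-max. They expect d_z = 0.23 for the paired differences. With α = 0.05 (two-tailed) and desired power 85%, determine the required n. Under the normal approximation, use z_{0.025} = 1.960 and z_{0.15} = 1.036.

For a paired (one-sample on differences) test: n = ((z_{α/2} + z_β) / d)².
z_{α/2} + z_β = 1.960 + 1.036 = 2.996.
n = (2.996 / 0.23)² = 13.026² = 169.68.
Round up.

n = 170 pairs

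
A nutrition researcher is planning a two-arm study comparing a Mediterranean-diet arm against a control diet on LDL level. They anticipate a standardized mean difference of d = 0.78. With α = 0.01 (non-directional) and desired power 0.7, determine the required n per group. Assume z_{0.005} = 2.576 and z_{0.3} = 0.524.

For two independent groups with equal n: n = 2·((z_{α/2} + z_β) / d)².
z_{α/2} + z_β = 2.576 + 0.524 = 3.100.
n = 2 × (3.100 / 0.78)² = 2 × 3.974² = 2 × 15.80 = 31.6.
Round up to the next whole participant.

n = 32 per group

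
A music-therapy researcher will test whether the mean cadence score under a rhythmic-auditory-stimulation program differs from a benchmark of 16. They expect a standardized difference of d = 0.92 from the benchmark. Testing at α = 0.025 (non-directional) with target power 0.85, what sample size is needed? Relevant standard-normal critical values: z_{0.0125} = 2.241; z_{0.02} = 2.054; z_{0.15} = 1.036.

n = 13

For a one-sample test: n = ((z_{α/2} + z_β) / d)².
z_{α/2} + z_β = 2.241 + 1.036 = 3.277.
n = (3.277 / 0.92)² = 3.562² = 12.69.
Round up.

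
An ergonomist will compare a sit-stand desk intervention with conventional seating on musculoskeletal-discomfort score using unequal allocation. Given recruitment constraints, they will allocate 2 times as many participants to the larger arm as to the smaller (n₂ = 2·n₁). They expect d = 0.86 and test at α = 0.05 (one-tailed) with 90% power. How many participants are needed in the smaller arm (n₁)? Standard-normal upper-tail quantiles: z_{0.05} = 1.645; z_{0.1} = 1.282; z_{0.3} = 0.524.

With allocation ratio k = n₂/n₁ = 2, Var(x̄₁−x̄₂) = σ²(1/n₁ + 1/(k·n₁)) = σ²·(k+1)/(k·n₁).
So n₁ = (1 + 1/k)·((z_{α} + z_β)/d)² = 1.500 × (2.927/0.86)².
n₁ = 1.500 × 11.58 = 17.4.
Round up: n₁ = 18, giving n₂ = 2 × 18 = 36.

n₁ = 18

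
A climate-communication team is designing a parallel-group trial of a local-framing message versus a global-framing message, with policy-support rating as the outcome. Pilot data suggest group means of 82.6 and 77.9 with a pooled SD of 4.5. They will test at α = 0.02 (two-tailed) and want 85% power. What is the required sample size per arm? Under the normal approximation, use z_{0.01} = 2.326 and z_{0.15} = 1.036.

n = 21 per group

Cohen's d = |M₁ − M₂| / SD_pooled = |82.6 − 77.9| / 4.5 = 4.7 / 4.5 = 1.044.
For two independent groups with equal n: n = 2·((z_{α/2} + z_β) / d)².
z_{α/2} + z_β = 2.326 + 1.036 = 3.362.
n = 2 × (3.362 / 1.044)² = 2 × 3.220² = 2 × 10.37 = 20.7.
Round up to the next whole participant.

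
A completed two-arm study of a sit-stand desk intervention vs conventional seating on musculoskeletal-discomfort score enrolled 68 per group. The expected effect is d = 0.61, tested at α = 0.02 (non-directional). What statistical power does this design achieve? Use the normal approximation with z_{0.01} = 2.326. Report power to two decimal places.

For two equal groups, power = Φ(d·√(n/2) − z_{α/2}).
d·√(n/2) = 0.61 × √(68/2) = 0.61 × 5.831 = 3.557.
z_β = 3.557 − 2.326 = 1.231.
Power = Φ(1.231) = 0.891.

power ≈ 0.89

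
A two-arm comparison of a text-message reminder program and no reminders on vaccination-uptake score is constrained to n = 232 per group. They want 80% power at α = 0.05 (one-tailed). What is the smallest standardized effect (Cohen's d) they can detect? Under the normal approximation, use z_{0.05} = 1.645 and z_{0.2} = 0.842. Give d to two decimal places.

d_min ≈ 0.23

For two independent groups of n = 232 each: d_min = (z_{α} + z_β)·√(2/n).
z-sum = 1.645 + 0.842 = 2.487.
d_min = 2.487 × √(2/232) = 2.487 × 0.0928 = 0.231.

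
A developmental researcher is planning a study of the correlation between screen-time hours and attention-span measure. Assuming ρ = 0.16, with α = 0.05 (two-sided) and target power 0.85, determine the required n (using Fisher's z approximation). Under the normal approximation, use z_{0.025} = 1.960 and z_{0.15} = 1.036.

n = 348

Fisher's z: C = ½·ln((1+r)/(1−r)) = ½·ln(1.3810) = 0.1614.
n = ((z_{α/2} + z_β)/C)² + 3.
(1.960 + 1.036) / 0.1614 = 2.996 / 0.1614 = 18.563.
n = 18.563² + 3 = 344.57 + 3 = 347.6.
Round up.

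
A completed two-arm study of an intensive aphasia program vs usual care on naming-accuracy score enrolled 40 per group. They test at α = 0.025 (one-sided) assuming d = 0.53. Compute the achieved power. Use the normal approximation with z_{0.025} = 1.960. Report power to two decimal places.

power ≈ 0.66

For two equal groups, power = Φ(d·√(n/2) − z_{α}).
d·√(n/2) = 0.53 × √(40/2) = 0.53 × 4.472 = 2.370.
z_β = 2.370 − 1.960 = 0.410.
Power = Φ(0.410) = 0.659.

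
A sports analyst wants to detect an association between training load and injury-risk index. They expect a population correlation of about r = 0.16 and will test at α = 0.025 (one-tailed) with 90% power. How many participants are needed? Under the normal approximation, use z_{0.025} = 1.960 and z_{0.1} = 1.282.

n = 407

Fisher's z: C = ½·ln((1+r)/(1−r)) = ½·ln(1.3810) = 0.1614.
n = ((z_{α} + z_β)/C)² + 3.
(1.960 + 1.282) / 0.1614 = 3.242 / 0.1614 = 20.087.
n = 20.087² + 3 = 403.48 + 3 = 406.5.
Round up.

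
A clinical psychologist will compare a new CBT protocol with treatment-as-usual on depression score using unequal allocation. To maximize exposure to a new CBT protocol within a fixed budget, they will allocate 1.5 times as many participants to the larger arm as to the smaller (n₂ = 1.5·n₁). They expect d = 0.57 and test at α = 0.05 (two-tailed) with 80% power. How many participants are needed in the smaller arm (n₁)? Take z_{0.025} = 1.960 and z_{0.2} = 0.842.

With allocation ratio k = n₂/n₁ = 1.5, Var(x̄₁−x̄₂) = σ²(1/n₁ + 1/(k·n₁)) = σ²·(k+1)/(k·n₁).
So n₁ = (1 + 1/k)·((z_{α/2} + z_β)/d)² = 1.667 × (2.802/0.57)².
n₁ = 1.667 × 24.16 = 40.3.
Round up: n₁ = 41, giving n₂ = ⌈1.5 × 41⌉ = ⌈61.5⌉ = 62.

n₁ = 41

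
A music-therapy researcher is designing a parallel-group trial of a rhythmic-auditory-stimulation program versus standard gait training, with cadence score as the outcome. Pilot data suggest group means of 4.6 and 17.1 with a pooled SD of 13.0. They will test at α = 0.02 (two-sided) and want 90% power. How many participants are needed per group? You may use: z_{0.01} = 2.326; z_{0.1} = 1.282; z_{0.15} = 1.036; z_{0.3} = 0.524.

Cohen's d = |M₁ − M₂| / SD_pooled = |4.6 − 17.1| / 13.0 = 12.5 / 13.0 = 0.962.
For two independent groups with equal n: n = 2·((z_{α/2} + z_β) / d)².
z_{α/2} + z_β = 2.326 + 1.282 = 3.608.
n = 2 × (3.608 / 0.962)² = 2 × 3.751² = 2 × 14.07 = 28.1.
Round up to the next whole participant.

n = 29 per group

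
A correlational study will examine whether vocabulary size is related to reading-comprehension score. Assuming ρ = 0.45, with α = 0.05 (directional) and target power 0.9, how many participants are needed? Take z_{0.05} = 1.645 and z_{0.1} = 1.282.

n = 40

Fisher's z: C = ½·ln((1+r)/(1−r)) = ½·ln(2.6364) = 0.4847.
n = ((z_{α} + z_β)/C)² + 3.
(1.645 + 1.282) / 0.4847 = 2.927 / 0.4847 = 6.039.
n = 6.039² + 3 = 36.47 + 3 = 39.5.
Round up.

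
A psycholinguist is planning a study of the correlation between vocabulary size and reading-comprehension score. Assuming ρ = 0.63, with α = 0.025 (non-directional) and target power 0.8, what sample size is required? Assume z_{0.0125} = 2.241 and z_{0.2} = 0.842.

Fisher's z: C = ½·ln((1+r)/(1−r)) = ½·ln(4.4054) = 0.7414.
n = ((z_{α/2} + z_β)/C)² + 3.
(2.241 + 0.842) / 0.7414 = 3.083 / 0.7414 = 4.158.
n = 4.158² + 3 = 17.29 + 3 = 20.3.
Round up.

n = 21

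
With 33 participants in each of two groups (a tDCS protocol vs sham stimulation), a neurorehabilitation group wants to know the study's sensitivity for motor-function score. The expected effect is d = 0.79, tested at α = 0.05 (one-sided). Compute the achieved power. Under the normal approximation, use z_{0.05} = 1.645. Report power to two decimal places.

power ≈ 0.94

For two equal groups, power = Φ(d·√(n/2) − z_{α}).
d·√(n/2) = 0.79 × √(33/2) = 0.79 × 4.062 = 3.209.
z_β = 3.209 − 1.645 = 1.564.
Power = Φ(1.564) = 0.941.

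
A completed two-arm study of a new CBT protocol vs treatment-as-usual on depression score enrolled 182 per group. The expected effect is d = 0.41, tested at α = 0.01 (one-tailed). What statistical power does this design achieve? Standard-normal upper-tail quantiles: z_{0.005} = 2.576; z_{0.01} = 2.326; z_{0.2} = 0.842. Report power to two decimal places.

For two equal groups, power = Φ(d·√(n/2) − z_{α}).
d·√(n/2) = 0.41 × √(182/2) = 0.41 × 9.539 = 3.911.
z_β = 3.911 − 2.326 = 1.585.
Power = Φ(1.585) = 0.944.

power ≈ 0.94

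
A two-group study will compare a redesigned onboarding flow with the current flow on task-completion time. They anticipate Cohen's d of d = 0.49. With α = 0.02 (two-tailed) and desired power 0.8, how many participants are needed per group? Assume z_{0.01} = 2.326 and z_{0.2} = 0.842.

For two independent groups with equal n: n = 2·((z_{α/2} + z_β) / d)².
z_{α/2} + z_β = 2.326 + 0.842 = 3.168.
n = 2 × (3.168 / 0.49)² = 2 × 6.465² = 2 × 41.80 = 83.6.
Round up to the next whole participant.

n = 84 per group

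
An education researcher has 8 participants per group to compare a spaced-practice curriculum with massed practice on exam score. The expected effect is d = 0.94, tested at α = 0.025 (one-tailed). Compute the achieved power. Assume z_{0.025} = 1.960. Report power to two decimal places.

power ≈ 0.47

For two equal groups, power = Φ(d·√(n/2) − z_{α}).
d·√(n/2) = 0.94 × √(8/2) = 0.94 × 2.000 = 1.880.
z_β = 1.880 − 1.960 = -0.080.
Power = Φ(-0.080) = 0.468.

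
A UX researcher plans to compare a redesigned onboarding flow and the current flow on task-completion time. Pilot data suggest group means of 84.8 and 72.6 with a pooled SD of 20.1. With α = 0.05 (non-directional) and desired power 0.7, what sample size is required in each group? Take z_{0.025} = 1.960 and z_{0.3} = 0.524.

n = 34 per group

Cohen's d = |M₁ − M₂| / SD_pooled = |84.8 − 72.6| / 20.1 = 12.2 / 20.1 = 0.607.
For two independent groups with equal n: n = 2·((z_{α/2} + z_β) / d)².
z_{α/2} + z_β = 1.960 + 0.524 = 2.484.
n = 2 × (2.484 / 0.607)² = 2 × 4.092² = 2 × 16.75 = 33.5.
Round up to the next whole participant.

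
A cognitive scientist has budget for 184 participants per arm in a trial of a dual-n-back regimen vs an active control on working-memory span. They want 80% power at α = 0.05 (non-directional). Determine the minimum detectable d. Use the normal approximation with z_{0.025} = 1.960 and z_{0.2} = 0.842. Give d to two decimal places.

For two independent groups of n = 184 each: d_min = (z_{α/2} + z_β)·√(2/n).
z-sum = 1.960 + 0.842 = 2.802.
d_min = 2.802 × √(2/184) = 2.802 × 0.1043 = 0.292.

d_min ≈ 0.29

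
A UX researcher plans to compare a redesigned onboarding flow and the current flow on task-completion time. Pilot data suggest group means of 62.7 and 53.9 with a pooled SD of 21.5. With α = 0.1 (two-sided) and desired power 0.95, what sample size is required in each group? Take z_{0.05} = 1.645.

n = 130 per group

Cohen's d = |M₁ − M₂| / SD_pooled = |62.7 − 53.9| / 21.5 = 8.8 / 21.5 = 0.409.
For two independent groups with equal n: n = 2·((z_{α/2} + z_β) / d)².
z_{α/2} + z_β = 1.645 + 1.645 = 3.290.
n = 2 × (3.290 / 0.409)² = 2 × 8.044² = 2 × 64.71 = 129.4.
Round up to the next whole participant.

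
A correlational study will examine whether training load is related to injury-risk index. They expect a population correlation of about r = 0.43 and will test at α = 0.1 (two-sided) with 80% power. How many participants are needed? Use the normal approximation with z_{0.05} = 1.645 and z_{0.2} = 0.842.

n = 33

Fisher's z: C = ½·ln((1+r)/(1−r)) = ½·ln(2.5088) = 0.4599.
n = ((z_{α/2} + z_β)/C)² + 3.
(1.645 + 0.842) / 0.4599 = 2.487 / 0.4599 = 5.408.
n = 5.408² + 3 = 29.24 + 3 = 32.2.
Round up.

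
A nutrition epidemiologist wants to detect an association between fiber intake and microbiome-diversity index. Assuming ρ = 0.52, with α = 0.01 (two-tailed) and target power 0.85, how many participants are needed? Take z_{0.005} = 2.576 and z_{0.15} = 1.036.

Fisher's z: C = ½·ln((1+r)/(1−r)) = ½·ln(3.1667) = 0.5763.
n = ((z_{α/2} + z_β)/C)² + 3.
(2.576 + 1.036) / 0.5763 = 3.612 / 0.5763 = 6.268.
n = 6.268² + 3 = 39.28 + 3 = 42.3.
Round up.

n = 43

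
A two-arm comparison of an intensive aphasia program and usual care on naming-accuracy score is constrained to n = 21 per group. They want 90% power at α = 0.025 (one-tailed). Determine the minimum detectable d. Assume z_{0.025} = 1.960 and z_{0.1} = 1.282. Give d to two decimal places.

d_min ≈ 1.00

For two independent groups of n = 21 each: d_min = (z_{α} + z_β)·√(2/n).
z-sum = 1.960 + 1.282 = 3.242.
d_min = 3.242 × √(2/21) = 3.242 × 0.3086 = 1.001.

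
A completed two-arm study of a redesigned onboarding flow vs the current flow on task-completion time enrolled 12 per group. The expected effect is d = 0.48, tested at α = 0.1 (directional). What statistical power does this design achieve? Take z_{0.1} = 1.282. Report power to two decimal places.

power ≈ 0.46

For two equal groups, power = Φ(d·√(n/2) − z_{α}).
d·√(n/2) = 0.48 × √(12/2) = 0.48 × 2.449 = 1.176.
z_β = 1.176 − 1.282 = -0.106.
Power = Φ(-0.106) = 0.458.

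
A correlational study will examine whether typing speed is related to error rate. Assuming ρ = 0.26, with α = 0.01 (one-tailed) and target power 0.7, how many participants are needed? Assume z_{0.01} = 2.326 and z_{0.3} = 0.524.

Fisher's z: C = ½·ln((1+r)/(1−r)) = ½·ln(1.7027) = 0.2661.
n = ((z_{α} + z_β)/C)² + 3.
(2.326 + 0.524) / 0.2661 = 2.850 / 0.2661 = 10.710.
n = 10.710² + 3 = 114.71 + 3 = 117.7.
Round up.

n = 118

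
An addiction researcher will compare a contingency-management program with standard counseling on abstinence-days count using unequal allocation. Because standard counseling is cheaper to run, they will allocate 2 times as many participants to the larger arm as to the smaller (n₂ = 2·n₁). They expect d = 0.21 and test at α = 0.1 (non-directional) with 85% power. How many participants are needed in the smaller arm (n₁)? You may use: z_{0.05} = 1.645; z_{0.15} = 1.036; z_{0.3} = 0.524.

With allocation ratio k = n₂/n₁ = 2, Var(x̄₁−x̄₂) = σ²(1/n₁ + 1/(k·n₁)) = σ²·(k+1)/(k·n₁).
So n₁ = (1 + 1/k)·((z_{α/2} + z_β)/d)² = 1.500 × (2.681/0.21)².
n₁ = 1.500 × 162.99 = 244.5.
Round up: n₁ = 245, giving n₂ = 2 × 245 = 490.

n₁ = 245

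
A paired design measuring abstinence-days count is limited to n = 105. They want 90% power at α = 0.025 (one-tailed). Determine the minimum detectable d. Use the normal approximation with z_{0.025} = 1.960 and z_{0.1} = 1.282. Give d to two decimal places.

d_min ≈ 0.32

For a single sample (or paired design) of n = 105: d_min = (z_{α} + z_β)/√n.
z-sum = 1.960 + 1.282 = 3.242.
d_min = 3.242 / √105 = 3.242 / 10.247 = 0.316.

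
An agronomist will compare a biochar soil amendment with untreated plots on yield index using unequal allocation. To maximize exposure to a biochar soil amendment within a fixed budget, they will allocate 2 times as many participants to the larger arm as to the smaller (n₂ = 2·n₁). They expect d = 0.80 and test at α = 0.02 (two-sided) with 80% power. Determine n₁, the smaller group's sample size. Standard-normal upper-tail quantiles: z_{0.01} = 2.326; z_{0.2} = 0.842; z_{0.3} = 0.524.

n₁ = 24

With allocation ratio k = n₂/n₁ = 2, Var(x̄₁−x̄₂) = σ²(1/n₁ + 1/(k·n₁)) = σ²·(k+1)/(k·n₁).
So n₁ = (1 + 1/k)·((z_{α/2} + z_β)/d)² = 1.500 × (3.168/0.80)².
n₁ = 1.500 × 15.68 = 23.5.
Round up: n₁ = 24, giving n₂ = 2 × 24 = 48.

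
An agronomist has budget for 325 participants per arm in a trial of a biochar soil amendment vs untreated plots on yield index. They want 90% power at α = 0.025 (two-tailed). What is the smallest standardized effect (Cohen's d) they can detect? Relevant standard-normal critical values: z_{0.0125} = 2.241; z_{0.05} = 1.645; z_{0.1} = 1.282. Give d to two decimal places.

For two independent groups of n = 325 each: d_min = (z_{α/2} + z_β)·√(2/n).
z-sum = 2.241 + 1.282 = 3.523.
d_min = 3.523 × √(2/325) = 3.523 × 0.0784 = 0.276.

d_min ≈ 0.28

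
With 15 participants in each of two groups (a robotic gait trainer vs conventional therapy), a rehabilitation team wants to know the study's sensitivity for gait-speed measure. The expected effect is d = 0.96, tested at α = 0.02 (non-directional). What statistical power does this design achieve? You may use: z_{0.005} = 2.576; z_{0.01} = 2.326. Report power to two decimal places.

power ≈ 0.62

For two equal groups, power = Φ(d·√(n/2) − z_{α/2}).
d·√(n/2) = 0.96 × √(15/2) = 0.96 × 2.739 = 2.629.
z_β = 2.629 − 2.326 = 0.303.
Power = Φ(0.303) = 0.619.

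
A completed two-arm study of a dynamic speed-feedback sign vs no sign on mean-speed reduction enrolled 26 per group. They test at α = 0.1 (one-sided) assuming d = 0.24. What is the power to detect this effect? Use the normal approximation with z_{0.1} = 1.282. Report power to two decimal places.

power ≈ 0.34

For two equal groups, power = Φ(d·√(n/2) − z_{α}).
d·√(n/2) = 0.24 × √(26/2) = 0.24 × 3.606 = 0.865.
z_β = 0.865 − 1.282 = -0.417.
Power = Φ(-0.417) = 0.338.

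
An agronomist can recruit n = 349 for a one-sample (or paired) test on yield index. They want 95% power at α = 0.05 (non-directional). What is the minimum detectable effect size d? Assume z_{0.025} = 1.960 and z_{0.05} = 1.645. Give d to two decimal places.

For a single sample (or paired design) of n = 349: d_min = (z_{α/2} + z_β)/√n.
z-sum = 1.960 + 1.645 = 3.605.
d_min = 3.605 / √349 = 3.605 / 18.682 = 0.193.

d_min ≈ 0.19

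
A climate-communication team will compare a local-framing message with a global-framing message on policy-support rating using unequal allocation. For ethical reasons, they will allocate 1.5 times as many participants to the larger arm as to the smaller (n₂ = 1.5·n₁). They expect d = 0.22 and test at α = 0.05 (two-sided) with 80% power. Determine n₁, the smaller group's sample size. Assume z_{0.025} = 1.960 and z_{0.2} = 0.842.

n₁ = 271

With allocation ratio k = n₂/n₁ = 1.5, Var(x̄₁−x̄₂) = σ²(1/n₁ + 1/(k·n₁)) = σ²·(k+1)/(k·n₁).
So n₁ = (1 + 1/k)·((z_{α/2} + z_β)/d)² = 1.667 × (2.802/0.22)².
n₁ = 1.667 × 162.21 = 270.4.
Round up: n₁ = 271, giving n₂ = ⌈1.5 × 271⌉ = ⌈406.5⌉ = 407.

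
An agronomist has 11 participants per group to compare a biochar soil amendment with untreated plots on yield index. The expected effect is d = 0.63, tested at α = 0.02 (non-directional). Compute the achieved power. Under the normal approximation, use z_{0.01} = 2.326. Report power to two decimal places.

For two equal groups, power = Φ(d·√(n/2) − z_{α/2}).
d·√(n/2) = 0.63 × √(11/2) = 0.63 × 2.345 = 1.477.
z_β = 1.477 − 2.326 = -0.849.
Power = Φ(-0.849) = 0.198.

power ≈ 0.20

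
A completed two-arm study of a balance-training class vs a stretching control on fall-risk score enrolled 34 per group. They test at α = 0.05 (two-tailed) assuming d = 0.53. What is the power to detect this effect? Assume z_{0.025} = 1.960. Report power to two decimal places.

power ≈ 0.59

For two equal groups, power = Φ(d·√(n/2) − z_{α/2}).
d·√(n/2) = 0.53 × √(34/2) = 0.53 × 4.123 = 2.185.
z_β = 2.185 − 1.960 = 0.225.
Power = Φ(0.225) = 0.589.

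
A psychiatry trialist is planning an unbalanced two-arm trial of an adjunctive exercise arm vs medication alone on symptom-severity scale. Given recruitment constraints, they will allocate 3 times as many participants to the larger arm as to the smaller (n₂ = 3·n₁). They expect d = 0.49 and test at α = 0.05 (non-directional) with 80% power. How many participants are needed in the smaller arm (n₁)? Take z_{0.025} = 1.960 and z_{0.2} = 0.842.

With allocation ratio k = n₂/n₁ = 3, Var(x̄₁−x̄₂) = σ²(1/n₁ + 1/(k·n₁)) = σ²·(k+1)/(k·n₁).
So n₁ = (1 + 1/k)·((z_{α/2} + z_β)/d)² = 1.333 × (2.802/0.49)².
n₁ = 1.333 × 32.70 = 43.6.
Round up: n₁ = 44, giving n₂ = 3 × 44 = 132.

n₁ = 44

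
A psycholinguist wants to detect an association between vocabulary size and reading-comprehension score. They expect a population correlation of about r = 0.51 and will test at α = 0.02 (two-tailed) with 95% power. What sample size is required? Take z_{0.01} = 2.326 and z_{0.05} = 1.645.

Fisher's z: C = ½·ln((1+r)/(1−r)) = ½·ln(3.0816) = 0.5627.
n = ((z_{α/2} + z_β)/C)² + 3.
(2.326 + 1.645) / 0.5627 = 3.971 / 0.5627 = 7.057.
n = 7.057² + 3 = 49.80 + 3 = 52.8.
Round up.

n = 53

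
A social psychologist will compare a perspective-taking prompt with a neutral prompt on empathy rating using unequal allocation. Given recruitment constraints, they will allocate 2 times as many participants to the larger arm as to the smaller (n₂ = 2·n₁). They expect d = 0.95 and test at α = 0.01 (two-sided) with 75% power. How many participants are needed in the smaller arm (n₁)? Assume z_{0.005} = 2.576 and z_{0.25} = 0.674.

n₁ = 18

With allocation ratio k = n₂/n₁ = 2, Var(x̄₁−x̄₂) = σ²(1/n₁ + 1/(k·n₁)) = σ²·(k+1)/(k·n₁).
So n₁ = (1 + 1/k)·((z_{α/2} + z_β)/d)² = 1.500 × (3.250/0.95)².
n₁ = 1.500 × 11.70 = 17.6.
Round up: n₁ = 18, giving n₂ = 2 × 18 = 36.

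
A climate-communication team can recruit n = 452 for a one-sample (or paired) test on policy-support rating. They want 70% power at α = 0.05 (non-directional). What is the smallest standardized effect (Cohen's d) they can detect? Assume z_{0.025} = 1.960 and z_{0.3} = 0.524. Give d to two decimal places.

For a single sample (or paired design) of n = 452: d_min = (z_{α/2} + z_β)/√n.
z-sum = 1.960 + 0.524 = 2.484.
d_min = 2.484 / √452 = 2.484 / 21.260 = 0.117.

d_min ≈ 0.12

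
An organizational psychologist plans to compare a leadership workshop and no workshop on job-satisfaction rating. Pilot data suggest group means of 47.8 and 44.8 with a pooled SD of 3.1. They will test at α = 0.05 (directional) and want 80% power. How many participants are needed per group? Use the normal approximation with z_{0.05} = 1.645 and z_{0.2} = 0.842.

Cohen's d = |M₁ − M₂| / SD_pooled = |47.8 − 44.8| / 3.1 = 3.0 / 3.1 = 0.968.
For two independent groups with equal n: n = 2·((z_{α} + z_β) / d)².
z_{α} + z_β = 1.645 + 0.842 = 2.487.
n = 2 × (2.487 / 0.968)² = 2 × 2.569² = 2 × 6.60 = 13.2.
Round up to the next whole participant.

n = 14 per group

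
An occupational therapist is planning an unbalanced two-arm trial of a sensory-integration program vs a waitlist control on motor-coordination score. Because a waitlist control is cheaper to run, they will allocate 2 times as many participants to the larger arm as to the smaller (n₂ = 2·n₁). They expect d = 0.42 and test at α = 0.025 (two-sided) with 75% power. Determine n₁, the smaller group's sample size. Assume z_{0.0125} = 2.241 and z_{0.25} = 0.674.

With allocation ratio k = n₂/n₁ = 2, Var(x̄₁−x̄₂) = σ²(1/n₁ + 1/(k·n₁)) = σ²·(k+1)/(k·n₁).
So n₁ = (1 + 1/k)·((z_{α/2} + z_β)/d)² = 1.500 × (2.915/0.42)².
n₁ = 1.500 × 48.17 = 72.3.
Round up: n₁ = 73, giving n₂ = 2 × 73 = 146.

n₁ = 73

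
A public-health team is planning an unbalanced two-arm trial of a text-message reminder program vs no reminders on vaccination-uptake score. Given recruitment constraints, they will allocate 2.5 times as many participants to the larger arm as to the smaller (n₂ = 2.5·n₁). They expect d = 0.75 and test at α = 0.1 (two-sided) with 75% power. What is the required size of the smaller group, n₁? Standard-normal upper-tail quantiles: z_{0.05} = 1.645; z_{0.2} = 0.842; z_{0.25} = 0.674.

n₁ = 14

With allocation ratio k = n₂/n₁ = 2.5, Var(x̄₁−x̄₂) = σ²(1/n₁ + 1/(k·n₁)) = σ²·(k+1)/(k·n₁).
So n₁ = (1 + 1/k)·((z_{α/2} + z_β)/d)² = 1.400 × (2.319/0.75)².
n₁ = 1.400 × 9.56 = 13.4.
Round up: n₁ = 14, giving n₂ = 2.5 × 14 = 35.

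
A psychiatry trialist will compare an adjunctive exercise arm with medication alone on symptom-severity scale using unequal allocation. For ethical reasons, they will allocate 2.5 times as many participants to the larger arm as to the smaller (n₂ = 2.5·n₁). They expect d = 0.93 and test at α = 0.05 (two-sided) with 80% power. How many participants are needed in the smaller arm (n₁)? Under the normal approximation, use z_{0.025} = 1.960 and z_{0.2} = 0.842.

With allocation ratio k = n₂/n₁ = 2.5, Var(x̄₁−x̄₂) = σ²(1/n₁ + 1/(k·n₁)) = σ²·(k+1)/(k·n₁).
So n₁ = (1 + 1/k)·((z_{α/2} + z_β)/d)² = 1.400 × (2.802/0.93)².
n₁ = 1.400 × 9.08 = 12.7.
Round up: n₁ = 13, giving n₂ = ⌈2.5 × 13⌉ = ⌈32.5⌉ = 33.

n₁ = 13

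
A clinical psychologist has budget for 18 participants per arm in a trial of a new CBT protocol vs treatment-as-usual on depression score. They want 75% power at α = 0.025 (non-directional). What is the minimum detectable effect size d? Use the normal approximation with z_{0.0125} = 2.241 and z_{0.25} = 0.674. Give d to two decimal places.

For two independent groups of n = 18 each: d_min = (z_{α/2} + z_β)·√(2/n).
z-sum = 2.241 + 0.674 = 2.915.
d_min = 2.915 × √(2/18) = 2.915 × 0.3333 = 0.972.

d_min ≈ 0.97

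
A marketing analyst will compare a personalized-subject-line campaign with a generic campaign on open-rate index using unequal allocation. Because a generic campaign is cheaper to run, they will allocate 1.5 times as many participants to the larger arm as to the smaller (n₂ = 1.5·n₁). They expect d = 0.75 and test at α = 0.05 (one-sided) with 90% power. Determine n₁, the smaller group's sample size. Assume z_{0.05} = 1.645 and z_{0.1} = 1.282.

With allocation ratio k = n₂/n₁ = 1.5, Var(x̄₁−x̄₂) = σ²(1/n₁ + 1/(k·n₁)) = σ²·(k+1)/(k·n₁).
So n₁ = (1 + 1/k)·((z_{α} + z_β)/d)² = 1.667 × (2.927/0.75)².
n₁ = 1.667 × 15.23 = 25.4.
Round up: n₁ = 26, giving n₂ = 1.5 × 26 = 39.

n₁ = 26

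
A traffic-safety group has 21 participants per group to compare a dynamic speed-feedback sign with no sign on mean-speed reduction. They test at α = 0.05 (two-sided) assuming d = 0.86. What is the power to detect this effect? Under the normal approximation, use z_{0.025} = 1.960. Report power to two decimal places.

For two equal groups, power = Φ(d·√(n/2) − z_{α/2}).
d·√(n/2) = 0.86 × √(21/2) = 0.86 × 3.240 = 2.787.
z_β = 2.787 − 1.960 = 0.827.
Power = Φ(0.827) = 0.796.

power ≈ 0.80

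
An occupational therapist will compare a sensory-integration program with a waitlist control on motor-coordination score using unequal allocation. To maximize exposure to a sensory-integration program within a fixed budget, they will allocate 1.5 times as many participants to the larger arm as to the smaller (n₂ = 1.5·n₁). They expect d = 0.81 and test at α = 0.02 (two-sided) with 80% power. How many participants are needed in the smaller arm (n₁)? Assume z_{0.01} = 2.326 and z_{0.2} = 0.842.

With allocation ratio k = n₂/n₁ = 1.5, Var(x̄₁−x̄₂) = σ²(1/n₁ + 1/(k·n₁)) = σ²·(k+1)/(k·n₁).
So n₁ = (1 + 1/k)·((z_{α/2} + z_β)/d)² = 1.667 × (3.168/0.81)².
n₁ = 1.667 × 15.30 = 25.5.
Round up: n₁ = 26, giving n₂ = 1.5 × 26 = 39.

n₁ = 26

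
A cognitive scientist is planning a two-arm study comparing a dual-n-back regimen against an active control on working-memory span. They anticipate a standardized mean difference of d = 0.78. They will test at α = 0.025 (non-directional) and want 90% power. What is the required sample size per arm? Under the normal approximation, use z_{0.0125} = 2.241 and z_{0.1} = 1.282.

For two independent groups with equal n: n = 2·((z_{α/2} + z_β) / d)².
z_{α/2} + z_β = 2.241 + 1.282 = 3.523.
n = 2 × (3.523 / 0.78)² = 2 × 4.517² = 2 × 20.40 = 40.8.
Round up to the next whole participant.

n = 41 per group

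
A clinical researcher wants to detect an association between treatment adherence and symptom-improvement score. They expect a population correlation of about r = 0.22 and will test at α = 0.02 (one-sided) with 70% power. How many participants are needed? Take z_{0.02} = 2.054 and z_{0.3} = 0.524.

Fisher's z: C = ½·ln((1+r)/(1−r)) = ½·ln(1.5641) = 0.2237.
n = ((z_{α} + z_β)/C)² + 3.
(2.054 + 0.524) / 0.2237 = 2.578 / 0.2237 = 11.524.
n = 11.524² + 3 = 132.81 + 3 = 135.8.
Round up.

n = 136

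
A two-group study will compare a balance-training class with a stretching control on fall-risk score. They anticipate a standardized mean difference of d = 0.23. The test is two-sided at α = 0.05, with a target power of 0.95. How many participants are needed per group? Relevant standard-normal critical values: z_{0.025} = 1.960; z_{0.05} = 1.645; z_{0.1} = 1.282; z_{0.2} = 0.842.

For two independent groups with equal n: n = 2·((z_{α/2} + z_β) / d)².
z_{α/2} + z_β = 1.960 + 1.645 = 3.605.
n = 2 × (3.605 / 0.23)² = 2 × 15.674² = 2 × 245.67 = 491.3.
Round up to the next whole participant.

n = 492 per group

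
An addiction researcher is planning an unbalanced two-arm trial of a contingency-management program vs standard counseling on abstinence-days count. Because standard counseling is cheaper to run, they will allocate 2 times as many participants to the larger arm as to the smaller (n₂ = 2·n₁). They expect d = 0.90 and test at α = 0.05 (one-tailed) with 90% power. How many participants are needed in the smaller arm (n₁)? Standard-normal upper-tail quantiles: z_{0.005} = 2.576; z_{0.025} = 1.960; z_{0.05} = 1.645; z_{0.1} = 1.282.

n₁ = 16

With allocation ratio k = n₂/n₁ = 2, Var(x̄₁−x̄₂) = σ²(1/n₁ + 1/(k·n₁)) = σ²·(k+1)/(k·n₁).
So n₁ = (1 + 1/k)·((z_{α} + z_β)/d)² = 1.500 × (2.927/0.90)².
n₁ = 1.500 × 10.58 = 15.9.
Round up: n₁ = 16, giving n₂ = 2 × 16 = 32.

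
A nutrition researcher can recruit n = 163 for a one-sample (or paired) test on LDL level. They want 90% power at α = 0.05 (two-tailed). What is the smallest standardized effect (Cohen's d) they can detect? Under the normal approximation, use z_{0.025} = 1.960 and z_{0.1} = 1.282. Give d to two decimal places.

d_min ≈ 0.25

For a single sample (or paired design) of n = 163: d_min = (z_{α/2} + z_β)/√n.
z-sum = 1.960 + 1.282 = 3.242.
d_min = 3.242 / √163 = 3.242 / 12.767 = 0.254.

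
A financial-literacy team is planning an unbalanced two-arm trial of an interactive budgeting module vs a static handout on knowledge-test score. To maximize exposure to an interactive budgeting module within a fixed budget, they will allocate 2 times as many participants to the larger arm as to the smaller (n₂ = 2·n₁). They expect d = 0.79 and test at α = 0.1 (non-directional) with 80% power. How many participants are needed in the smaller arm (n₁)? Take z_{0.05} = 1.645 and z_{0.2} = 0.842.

n₁ = 15

With allocation ratio k = n₂/n₁ = 2, Var(x̄₁−x̄₂) = σ²(1/n₁ + 1/(k·n₁)) = σ²·(k+1)/(k·n₁).
So n₁ = (1 + 1/k)·((z_{α/2} + z_β)/d)² = 1.500 × (2.487/0.79)².
n₁ = 1.500 × 9.91 = 14.9.
Round up: n₁ = 15, giving n₂ = 2 × 15 = 30.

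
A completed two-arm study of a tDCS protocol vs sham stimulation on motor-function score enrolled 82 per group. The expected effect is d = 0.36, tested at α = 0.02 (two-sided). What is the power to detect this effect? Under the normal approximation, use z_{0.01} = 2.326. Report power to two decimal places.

power ≈ 0.49

For two equal groups, power = Φ(d·√(n/2) − z_{α/2}).
d·√(n/2) = 0.36 × √(82/2) = 0.36 × 6.403 = 2.305.
z_β = 2.305 − 2.326 = -0.021.
Power = Φ(-0.021) = 0.492.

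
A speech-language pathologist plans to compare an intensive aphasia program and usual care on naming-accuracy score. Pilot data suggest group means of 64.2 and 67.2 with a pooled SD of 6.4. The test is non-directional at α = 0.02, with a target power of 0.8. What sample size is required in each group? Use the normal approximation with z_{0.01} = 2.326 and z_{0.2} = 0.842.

Cohen's d = |M₁ − M₂| / SD_pooled = |64.2 − 67.2| / 6.4 = 3.0 / 6.4 = 0.469.
For two independent groups with equal n: n = 2·((z_{α/2} + z_β) / d)².
z_{α/2} + z_β = 2.326 + 0.842 = 3.168.
n = 2 × (3.168 / 0.469)² = 2 × 6.755² = 2 × 45.63 = 91.3.
Round up to the next whole participant.

n = 92 per group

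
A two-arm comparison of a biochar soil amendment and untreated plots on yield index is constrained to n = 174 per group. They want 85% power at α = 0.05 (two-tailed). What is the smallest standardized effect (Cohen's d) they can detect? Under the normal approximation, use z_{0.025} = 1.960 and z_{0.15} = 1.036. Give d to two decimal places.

For two independent groups of n = 174 each: d_min = (z_{α/2} + z_β)·√(2/n).
z-sum = 1.960 + 1.036 = 2.996.
d_min = 2.996 × √(2/174) = 2.996 × 0.1072 = 0.321.

d_min ≈ 0.32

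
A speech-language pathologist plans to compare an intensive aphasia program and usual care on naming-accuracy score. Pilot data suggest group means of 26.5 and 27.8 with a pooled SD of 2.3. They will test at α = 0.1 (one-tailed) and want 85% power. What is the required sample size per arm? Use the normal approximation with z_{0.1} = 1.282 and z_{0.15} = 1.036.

n = 34 per group

Cohen's d = |M₁ − M₂| / SD_pooled = |26.5 − 27.8| / 2.3 = 1.3 / 2.3 = 0.565.
For two independent groups with equal n: n = 2·((z_{α} + z_β) / d)².
z_{α} + z_β = 1.282 + 1.036 = 2.318.
n = 2 × (2.318 / 0.565)² = 2 × 4.103² = 2 × 16.83 = 33.7.
Round up to the next whole participant.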